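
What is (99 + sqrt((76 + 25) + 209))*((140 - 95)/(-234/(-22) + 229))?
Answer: 49005/2636 + 495*sqrt(310)/2636 ≈ 21.897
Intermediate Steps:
(99 + sqrt((76 + 25) + 209))*((140 - 95)/(-234/(-22) + 229)) = (99 + sqrt(101 + 209))*(45/(-234*(-1/22) + 229)) = (99 + sqrt(310))*(45/(117/11 + 229)) = (99 + sqrt(310))*(45/(2636/11)) = (99 + sqrt(310))*(45*(11/2636)) = (99 + sqrt(310))*(495/2636) = 49005/2636 + 495*sqrt(310)/2636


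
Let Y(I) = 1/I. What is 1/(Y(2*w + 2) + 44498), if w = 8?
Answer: 18/800965 ≈ 2.2473e-5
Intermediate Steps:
1/(Y(2*w + 2) + 44498) = 1/(1/(2*8 + 2) + 44498) = 1/(1/(16 + 2) + 44498) = 1/(1/18 + 44498) = 1/(800965/18) = 18/800965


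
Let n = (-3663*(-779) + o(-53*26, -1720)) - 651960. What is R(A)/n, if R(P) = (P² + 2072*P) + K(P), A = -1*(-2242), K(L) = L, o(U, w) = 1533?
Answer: 50917/11595 ≈ 4.3913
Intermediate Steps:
A = 2242
n = 2203050 (n = (-3663*(-779) + 1533) - 651960 = (2853477 + 1533) - 651960 = 2855010 - 651960 = 2203050)
R(P) = P² + 2073*P (R(P) = (P² + 2072*P) + P = P² + 2073*P)
R(A)/n = (2242*(2073 + 2242))/2203050 = (2242*4315)*(1/2203050) = 9674230*(1/2203050) = 50917/11595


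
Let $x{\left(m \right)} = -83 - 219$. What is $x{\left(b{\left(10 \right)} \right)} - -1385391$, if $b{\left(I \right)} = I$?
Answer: $1385089$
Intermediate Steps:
$x{\left(m \right)} = -302$
$x{\left(b{\left(10 \right)} \right)} - -1385391 = -302 - -1385391 = -302 + 1385391 = 1385089$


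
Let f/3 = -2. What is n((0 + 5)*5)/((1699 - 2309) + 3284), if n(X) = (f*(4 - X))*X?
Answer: 225/191 ≈ 1.1780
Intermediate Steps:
f = -6 (f = 3*(-2) = -6)
n(X) = X*(-24 + 6*X) (n(X) = (-6*(4 - X))*X = (-24 + 6*X)*X = X*(-24 + 6*X))
n((0 + 5)*5)/((1699 - 2309) + 3284) = (6*((0 + 5)*5)*(-4 + (0 + 5)*5))/((1699 - 2309) + 3284) = (6*(5*5)*(-4 + 5*5))/(-610 + 3284) = (6*25*(-4 + 25))/2674 = (6*25*21)*(1/2674) = 3150*(1/2674) = 225/191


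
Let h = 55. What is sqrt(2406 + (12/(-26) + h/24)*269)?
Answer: sqrt(70533138)/156 ≈ 53.836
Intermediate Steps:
sqrt(2406 + (12/(-26) + h/24)*269) = sqrt(2406 + (12/(-26) + 55/24)*269) = sqrt(2406 + (12*(-1/26) + 55*(1/24))*269) = sqrt(2406 + (-6/13 + 55/24)*269) = sqrt(2406 + (571/312)*269) = sqrt(2406 + 153599/312) = sqrt(904271/312) = sqrt(70533138)/156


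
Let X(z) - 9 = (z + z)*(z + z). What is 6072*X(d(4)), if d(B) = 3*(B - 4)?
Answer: 54648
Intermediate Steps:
d(B) = -12 + 3*B (d(B) = 3*(-4 + B) = -12 + 3*B)
X(z) = 9 + 4*z² (X(z) = 9 + (z + z)*(z + z) = 9 + (2*z)*(2*z) = 9 + 4*z²)
6072*X(d(4)) = 6072*(9 + 4*(-12 + 3*4)²) = 6072*(9 + 4*(-12 + 12)²) = 6072*(9 + 4*0²) = 6072*(9 + 4*0) = 6072*(9 + 0) = 6072*9 = 54648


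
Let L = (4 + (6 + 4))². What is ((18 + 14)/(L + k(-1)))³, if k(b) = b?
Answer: 32768/7414875 ≈ 0.0044192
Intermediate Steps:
L = 196 (L = (4 + 10)² = 14² = 196)
((18 + 14)/(L + k(-1)))³ = ((18 + 14)/(196 - 1))³ = (32/195)³ = 32768/7414875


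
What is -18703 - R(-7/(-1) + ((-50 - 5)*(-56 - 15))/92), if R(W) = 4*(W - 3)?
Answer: -434442/23 ≈ -18889.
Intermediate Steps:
R(W) = -12 + 4*W (R(W) = 4*(-3 + W) = -12 + 4*W)
-18703 - R(-7/(-1) + ((-50 - 5)*(-56 - 15))/92) = -18703 - (-12 + 4*(-7/(-1) + ((-50 - 5)*(-56 - 15))/92)) = -18703 - (-12 + 4*(-7*(-1) - 55*(-71)*(1/92))) = -18703 - (-12 + 4*(7 + 3905*(1/92))) = -18703 - (-12 + 4*(7 + 3905/92)) = -18703 - (-12 + 4*(4549/92)) = -18703 - (-12 + 4549/23) = -18703 - 1*4273/23 = -18703 - 4273/23 = -434442/23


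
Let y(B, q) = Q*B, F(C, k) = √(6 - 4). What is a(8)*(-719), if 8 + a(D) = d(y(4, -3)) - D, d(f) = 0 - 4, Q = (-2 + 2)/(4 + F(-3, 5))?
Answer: 14380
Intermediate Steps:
F(C, k) = √2
Q = 0 (Q = (-2 + 2)/(4 + √2) = 0/(4 + √2) = 0)
y(B, q) = 0 (y(B, q) = 0*B = 0)
d(f) = -4
a(D) = -12 - D (a(D) = -8 + (-4 - D) = -12 - D)
a(8)*(-719) = (-12 - 1*8)*(-719) = (-12 - 8)*(-719) = -20*(-719) = 14380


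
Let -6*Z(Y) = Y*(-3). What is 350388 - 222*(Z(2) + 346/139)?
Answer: 48596262/139 ≈ 3.4961e+5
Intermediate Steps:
Z(Y) = Y/2 (Z(Y) = -Y*(-3)/6 = -(-1)*Y/2 = Y/2)
350388 - 222*(Z(2) + 346/139) = 350388 - 222*((½)*2 + 346/139) = 350388 - 222*(1 + 346*(1/139)) = 350388 - 222*(1 + 346/139) = 350388 - 222*485/139 = 350388 - 107670/139 = 48596262/139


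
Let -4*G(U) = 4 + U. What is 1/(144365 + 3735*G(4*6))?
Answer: 1/118220 ≈ 8.4588e-6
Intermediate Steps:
G(U) = -1 - U/4 (G(U) = -(4 + U)/4 = -1 - U/4)
1/(144365 + 3735*G(4*6)) = 1/(144365 + 3735*(-1 - 6)) = 1/(144365 + 3735*(-7)) = 1/(144365 - 26145) = 1/118220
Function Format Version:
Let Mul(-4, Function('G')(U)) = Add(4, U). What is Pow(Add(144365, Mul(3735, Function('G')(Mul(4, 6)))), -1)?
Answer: Rational(1, 118220) ≈ 8.4588e-6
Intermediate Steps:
Function('G')(U) = Add(-1, Mul(Rational(-1, 4), U)) (Function('G')(U) = Mul(Rational(-1, 4), Add(4, U)) = Add(-1, Mul(Rational(-1, 4), U)))
Pow(Add(144365, Mul(3735, Function('G')(Mul(4, 6)))), -1) = Pow(Add(144365, Mul(3735, Add(-1, Mul(Rational(-1, 4), Mul(4, 6))))), -1) = Pow(Add(144365, Mul(3735, Add(-1, Mul(Rational(-1, 4), 24)))), -1) = Pow(Add(144365, Mul(3735, Add(-1, -6))), -1) = Pow(Add(144365, Mul(3735, -7)), -1) = Pow(Add(144365, -26145), -1) = Pow(118220, -1) = Rational(1, 118220)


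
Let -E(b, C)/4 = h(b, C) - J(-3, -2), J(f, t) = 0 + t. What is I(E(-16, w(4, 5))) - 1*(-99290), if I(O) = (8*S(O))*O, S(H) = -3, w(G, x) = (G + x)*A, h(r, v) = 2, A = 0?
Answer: 99674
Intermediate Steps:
w(G, x) = 0 (w(G, x) = (G + x)*0 = 0)
J(f, t) = t
E(b, C) = -16 (E(b, C) = -4*(2 - 1*(-2)) = -4*(2 + 2) = -4*4 = -16)
I(O) = -24*O (I(O) = (8*(-3))*O = -24*O)
I(E(-16, w(4, 5))) - 1*(-99290) = -24*(-16) - 1*(-99290) = 384 + 99290 = 99674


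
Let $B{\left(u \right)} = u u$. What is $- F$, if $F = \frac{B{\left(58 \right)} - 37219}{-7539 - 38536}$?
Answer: $- \frac{6771}{9215} \approx -0.73478$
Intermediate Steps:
$B{\left(u \right)} = u^{2}$
$F = \frac{6771}{9215}$ ($F = \frac{58^{2} - 37219}{-7539 - 38536} = \frac{3364 - 37219}{-46075} = \left(-33855\right) \left(- \frac{1}{46075}\right) = \frac{6771}{9215} \approx 0.73478$)
$- F = \left(-1\right) \frac{6771}{9215} = - \frac{6771}{9215}$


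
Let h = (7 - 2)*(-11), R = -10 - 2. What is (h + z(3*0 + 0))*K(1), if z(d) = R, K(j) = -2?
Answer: 134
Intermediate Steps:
R = -12
h = -55 (h = 5*(-11) = -55)
z(d) = -12
(h + z(3*0 + 0))*K(1) = (-55 - 12)*(-2) = -67*(-2) = 134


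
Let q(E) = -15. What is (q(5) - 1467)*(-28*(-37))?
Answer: -1535352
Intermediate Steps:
(q(5) - 1467)*(-28*(-37)) = (-15 - 1467)*(-28*(-37)) = -1482*1036 = -1535352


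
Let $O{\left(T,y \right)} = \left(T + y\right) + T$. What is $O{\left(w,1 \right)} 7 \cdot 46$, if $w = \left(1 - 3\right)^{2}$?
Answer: $2898$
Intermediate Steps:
$w = 4$ ($w = \left(-2\right)^{2} = 4$)
$O{\left(T,y \right)} = y + 2 T$
$O{\left(w,1 \right)} 7 \cdot 46 = \left(1 + 2 \cdot 4\right) 7 \cdot 46 = \left(1 + 8\right) 7 \cdot 46 = 9 \cdot 7 \cdot 46 = 63 \cdot 46 = 2898$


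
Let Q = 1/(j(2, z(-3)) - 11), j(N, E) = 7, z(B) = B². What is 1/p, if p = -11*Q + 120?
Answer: 4/491 ≈ 0.0081466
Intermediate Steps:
Q = -¼ (Q = 1/(7 - 11) = 1/(-4) = -¼ ≈ -0.25000)
p = 491/4 (p = -11*(-¼) + 120 = 11/4 + 120 = 491/4 ≈ 122.75)
1/p = 1/(491/4) = 4/491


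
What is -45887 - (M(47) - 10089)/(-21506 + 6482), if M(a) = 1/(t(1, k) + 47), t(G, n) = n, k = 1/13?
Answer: -421922822711/9194688 ≈ -45888.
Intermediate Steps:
k = 1/13 ≈ 0.076923
M(a) = 13/612 (M(a) = 1/(1/13 + 47) = 1/(612/13) = 13/612)
-45887 - (M(47) - 10089)/(-21506 + 6482) = -45887 - (13/612 - 10089)/(-21506 + 6482) = -45887 - (-6174455)/(612*(-15024)) = -45887 - (-6174455)*(-1)/(612*15024) = -45887 - 1*6174455/9194688 = -45887 - 6174455/9194688 = -421922822711/9194688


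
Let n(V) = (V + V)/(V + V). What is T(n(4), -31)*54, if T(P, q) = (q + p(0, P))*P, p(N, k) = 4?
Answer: -1458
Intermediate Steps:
n(V) = 1 (n(V) = (2*V)/((2*V)) = (2*V)*(1/(2*V)) = 1)
T(P, q) = P*(4 + q) (T(P, q) = (q + 4)*P = (4 + q)*P = P*(4 + q))
T(n(4), -31)*54 = (1*(4 - 31))*54 = (1*(-27))*54 = -27*54 = -1458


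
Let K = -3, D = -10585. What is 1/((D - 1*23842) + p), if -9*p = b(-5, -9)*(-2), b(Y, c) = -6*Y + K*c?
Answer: -3/103243 ≈ -2.9058e-5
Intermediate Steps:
b(Y, c) = -6*Y - 3*c
p = 38/3 (p = -(-6*(-5) - 3*(-9))*(-2)/9 = -(30 + 27)*(-2)/9 = -19*(-2)/3 = -1/9*(-114) = 38/3 ≈ 12.667)
1/((D - 1*23842) + p) = 1/((-10585 - 1*23842) + 38/3) = 1/((-10585 - 23842) + 38/3) = 1/(-34427 + 38/3) = 1/(-103243/3) = -3/103243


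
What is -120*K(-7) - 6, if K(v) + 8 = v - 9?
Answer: 2874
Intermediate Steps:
K(v) = -17 + v (K(v) = -8 + (v - 9) = -8 + (-9 + v) = -17 + v)
-120*K(-7) - 6 = -120*(-17 - 7) - 6 = -120*(-24) - 6 = 2880 - 6 = 2874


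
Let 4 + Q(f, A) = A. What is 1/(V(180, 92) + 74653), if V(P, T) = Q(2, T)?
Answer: 1/74741 ≈ 1.3380e-5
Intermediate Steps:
Q(f, A) = -4 + A
V(P, T) = -4 + T
1/(V(180, 92) + 74653) = 1/((-4 + 92) + 74653) = 1/(88 + 74653) = 1/74741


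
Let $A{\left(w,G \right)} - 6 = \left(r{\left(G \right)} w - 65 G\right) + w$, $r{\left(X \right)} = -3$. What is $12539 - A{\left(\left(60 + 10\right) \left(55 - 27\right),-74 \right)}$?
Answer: $11643$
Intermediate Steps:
$A{\left(w,G \right)} = 6 - 65 G - 2 w$ ($A{\left(w,G \right)} = 6 + \left(\left(- 3 w - 65 G\right) + w\right) = 6 + \left(\left(- 65 G - 3 w\right) + w\right) = 6 - \left(2 w + 65 G\right) = 6 - 65 G - 2 w$)
$12539 - A{\left(\left(60 + 10\right) \left(55 - 27\right),-74 \right)} = 12539 - \left(6 - -4810 - 2 \left(60 + 10\right) \left(55 - 27\right)\right) = 12539 - \left(6 + 4810 - 2 \cdot 70 \cdot 28\right) = 12539 - \left(6 + 4810 - 3920\right) = 12539 - 896 = 11643$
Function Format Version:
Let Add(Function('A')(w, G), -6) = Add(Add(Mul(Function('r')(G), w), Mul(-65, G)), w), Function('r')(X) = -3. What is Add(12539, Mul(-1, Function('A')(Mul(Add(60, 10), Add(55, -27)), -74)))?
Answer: 11643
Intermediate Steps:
Function('A')(w, G) = Add(6, Mul(-65, G), Mul(-2, w)) (Function('A')(w, G) = Add(6, Add(Add(Mul(-3, w), Mul(-65, G)), w)) = Add(6, Add(Add(Mul(-65, G), Mul(-3, w)), w)) = Add(6, Add(Mul(-65, G), Mul(-2, w))) = Add(6, Mul(-65, G), Mul(-2, w)))
Add(12539, Mul(-1, Function('A')(Mul(Add(60, 10), Add(55, -27)), -74))) = Add(12539, Mul(-1, Add(6, Mul(-65, -74), Mul(-2, Mul(Add(60, 10), Add(55, -27)))))) = Add(12539, Mul(-1, Add(6, 4810, Mul(-2, Mul(70, 28))))) = Add(12539, Mul(-1, Add(6, 4810, Mul(-2, 1960)))) = Add(12539, Mul(-1, Add(6, 4810, -3920))) = Add(12539, Mul(-1, 896)) = Add(12539, -896) = 11643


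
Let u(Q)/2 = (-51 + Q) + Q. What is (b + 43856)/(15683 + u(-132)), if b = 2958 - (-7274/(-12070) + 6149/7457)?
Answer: 2106705977606/677430083735 ≈ 3.1098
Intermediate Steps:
b = 133054628886/45002995 (b = 2958 - (-7274*(-1/12070) + 6149*(1/7457)) = 2958 - (3637/6035 + 6149/7457) = 2958 - 1*64230324/45002995 = 2958 - 64230324/45002995 = 133054628886/45002995 ≈ 2956.6)
u(Q) = -102 + 4*Q (u(Q) = 2*((-51 + Q) + Q) = 2*(-51 + 2*Q) = -102 + 4*Q)
(b + 43856)/(15683 + u(-132)) = (133054628886/45002995 + 43856)/(15683 + (-102 + 4*(-132))) = 2106705977606/(45002995*(15683 + (-102 - 528))) = 2106705977606/(45002995*(15683 - 630)) = (2106705977606/45002995)/15053 = (2106705977606/45002995)*(1/15053) = 2106705977606/677430083735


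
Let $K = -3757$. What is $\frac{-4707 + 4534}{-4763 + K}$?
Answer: $\frac{173}{8520} \approx 0.020305$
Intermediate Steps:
$\frac{-4707 + 4534}{-4763 + K} = \frac{-4707 + 4534}{-4763 - 3757} = - \frac{173}{-8520} = \left(-173\right) \left(- \frac{1}{8520}\right) = \frac{173}{8520}$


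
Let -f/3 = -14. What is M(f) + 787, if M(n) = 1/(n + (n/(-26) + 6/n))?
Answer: 2902547/3688 ≈ 787.02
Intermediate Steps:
f = 42 (f = -3*(-14) = 42)
M(n) = 1/(6/n + 25*n/26) (M(n) = 1/(n + (n*(-1/26) + 6/n)) = 1/(n + (-n/26 + 6/n)) = 1/(n + (6/n - n/26)) = 1/(6/n + 25*n/26))
M(f) + 787 = 26*42/(156 + 25*42²) + 787 = 26*42/(156 + 25*1764) + 787 = 26*42/(156 + 44100) + 787 = 26*42/44256 + 787 = 26*42*(1/44256) + 787 = 91/3688 + 787 = 2902547/3688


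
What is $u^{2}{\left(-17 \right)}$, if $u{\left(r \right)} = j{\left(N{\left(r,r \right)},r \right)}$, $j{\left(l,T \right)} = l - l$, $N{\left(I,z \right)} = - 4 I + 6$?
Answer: $0$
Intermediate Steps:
$N{\left(I,z \right)} = 6 - 4 I$
$j{\left(l,T \right)} = 0$
$u{\left(r \right)} = 0$
$u^{2}{\left(-17 \right)} = 0^{2} = 0$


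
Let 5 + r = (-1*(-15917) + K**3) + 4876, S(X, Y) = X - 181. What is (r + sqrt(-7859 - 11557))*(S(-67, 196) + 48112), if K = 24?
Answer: 1656668768 + 95728*I*sqrt(4854) ≈ 1.6567e+9 + 6.6694e+6*I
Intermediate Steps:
S(X, Y) = -181 + X
r = 34612 (r = -5 + ((-1*(-15917) + 24**3) + 4876) = -5 + ((15917 + 13824) + 4876) = -5 + (29741 + 4876) = -5 + 34617 = 34612)
(r + sqrt(-7859 - 11557))*(S(-67, 196) + 48112) = (34612 + sqrt(-7859 - 11557))*((-181 - 67) + 48112) = (34612 + sqrt(-19416))*(-248 + 48112) = (34612 + 2*I*sqrt(4854))*47864 = 1656668768 + 95728*I*sqrt(4854)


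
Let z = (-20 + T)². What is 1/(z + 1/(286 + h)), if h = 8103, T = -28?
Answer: 8389/19328257 ≈ 0.00043403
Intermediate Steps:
z = 2304 (z = (-20 - 28)² = (-48)² = 2304)
1/(z + 1/(286 + h)) = 1/(2304 + 1/(286 + 8103)) = 1/(2304 + 1/8389) = 1/(19328257/8389) = 8389/19328257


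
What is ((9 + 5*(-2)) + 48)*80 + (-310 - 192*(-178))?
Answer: 37626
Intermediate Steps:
((9 + 5*(-2)) + 48)*80 + (-310 - 192*(-178)) = ((9 - 10) + 48)*80 + (-310 + 34176) = (-1 + 48)*80 + 33866 = 47*80 + 33866 = 3760 + 33866 = 37626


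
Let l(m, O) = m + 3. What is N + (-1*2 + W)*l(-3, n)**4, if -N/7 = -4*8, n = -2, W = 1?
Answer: 224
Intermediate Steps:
l(m, O) = 3 + m
N = 224 (N = -(-28)*8 = -7*(-32) = 224)
N + (-1*2 + W)*l(-3, n)**4 = 224 + (-1*2 + 1)*(3 - 3)**4 = 224 + (-2 + 1)*0**4 = 224 - 1*0 = 224 + 0 = 224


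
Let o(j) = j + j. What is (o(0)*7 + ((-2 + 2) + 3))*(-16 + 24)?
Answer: 24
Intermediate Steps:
o(j) = 2*j
(o(0)*7 + ((-2 + 2) + 3))*(-16 + 24) = ((2*0)*7 + ((-2 + 2) + 3))*(-16 + 24) = (0*7 + (0 + 3))*8 = (0 + 3)*8 = 3*8 = 24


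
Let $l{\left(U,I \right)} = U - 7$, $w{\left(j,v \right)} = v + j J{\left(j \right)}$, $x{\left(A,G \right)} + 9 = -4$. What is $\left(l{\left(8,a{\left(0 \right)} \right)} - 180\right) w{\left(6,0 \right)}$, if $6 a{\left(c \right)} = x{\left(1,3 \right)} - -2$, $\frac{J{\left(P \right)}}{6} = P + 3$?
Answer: $-57996$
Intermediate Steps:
$x{\left(A,G \right)} = -13$ ($x{\left(A,G \right)} = -9 - 4 = -13$)
$J{\left(P \right)} = 18 + 6 P$ ($J{\left(P \right)} = 6 \left(P + 3\right) = 6 \left(3 + P\right) = 18 + 6 P$)
$a{\left(c \right)} = - \frac{11}{6}$ ($a{\left(c \right)} = \frac{-13 - -2}{6} = \frac{-13 + 2}{6} = \frac{1}{6} \left(-11\right) = - \frac{11}{6}$)
$w{\left(j,v \right)} = v + j \left(18 + 6 j\right)$
$l{\left(U,I \right)} = -7 + U$
$\left(l{\left(8,a{\left(0 \right)} \right)} - 180\right) w{\left(6,0 \right)} = \left(\left(-7 + 8\right) - 180\right) \left(0 + 6 \cdot 6 \left(3 + 6\right)\right) = \left(1 - 180\right) \left(0 + 6 \cdot 6 \cdot 9\right) = - 179 \left(0 + 324\right) = \left(-179\right) 324 = -57996$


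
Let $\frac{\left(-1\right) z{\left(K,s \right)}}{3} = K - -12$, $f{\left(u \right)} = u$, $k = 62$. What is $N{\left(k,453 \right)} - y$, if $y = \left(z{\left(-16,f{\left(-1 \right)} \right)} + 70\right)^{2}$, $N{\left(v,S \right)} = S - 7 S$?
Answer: $-9442$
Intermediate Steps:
$N{\left(v,S \right)} = - 6 S$
$z{\left(K,s \right)} = -36 - 3 K$ ($z{\left(K,s \right)} = - 3 \left(K - -12\right) = - 3 \left(K + 12\right) = - 3 \left(12 + K\right) = -36 - 3 K$)
$y = 6724$ ($y = \left(\left(-36 - -48\right) + 70\right)^{2} = \left(\left(-36 + 48\right) + 70\right)^{2} = \left(12 + 70\right)^{2} = 82^{2} = 6724$)
$N{\left(k,453 \right)} - y = \left(-6\right) 453 - 6724 = -2718 - 6724 = -9442$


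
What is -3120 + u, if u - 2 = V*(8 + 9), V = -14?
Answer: -3356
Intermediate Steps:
u = -236 (u = 2 - 14*(8 + 9) = 2 - 14*17 = 2 - 238 = -236)
-3120 + u = -3120 - 236 = -3356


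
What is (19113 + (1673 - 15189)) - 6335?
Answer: -738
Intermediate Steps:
(19113 + (1673 - 15189)) - 6335 = (19113 - 13516) - 6335 = 5597 - 6335 = -738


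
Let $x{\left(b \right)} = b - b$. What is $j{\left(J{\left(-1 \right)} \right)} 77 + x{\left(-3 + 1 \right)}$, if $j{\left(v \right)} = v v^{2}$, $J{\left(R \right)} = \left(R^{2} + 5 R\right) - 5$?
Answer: $-56133$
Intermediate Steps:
$x{\left(b \right)} = 0$
$J{\left(R \right)} = -5 + R^{2} + 5 R$
$j{\left(v \right)} = v^{3}$
$j{\left(J{\left(-1 \right)} \right)} 77 + x{\left(-3 + 1 \right)} = \left(-5 + \left(-1\right)^{2} + 5 \left(-1\right)\right)^{3} \cdot 77 + 0 = \left(-5 + 1 - 5\right)^{3} \cdot 77 + 0 = \left(-9\right)^{3} \cdot 77 + 0 = \left(-729\right) 77 + 0 = -56133 + 0 = -56133$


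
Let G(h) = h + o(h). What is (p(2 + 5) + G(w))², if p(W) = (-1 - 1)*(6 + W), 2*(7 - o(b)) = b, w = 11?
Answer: 729/4 ≈ 182.25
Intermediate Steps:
o(b) = 7 - b/2
G(h) = 7 + h/2 (G(h) = h + (7 - h/2) = 7 + h/2)
p(W) = -12 - 2*W (p(W) = -2*(6 + W) = -12 - 2*W)
(p(2 + 5) + G(w))² = ((-12 - 2*(2 + 5)) + (7 + (½)*11))² = ((-12 - 2*7) + (7 + 11/2))² = ((-12 - 14) + 25/2)² = (-26 + 25/2)² = (-27/2)² = 729/4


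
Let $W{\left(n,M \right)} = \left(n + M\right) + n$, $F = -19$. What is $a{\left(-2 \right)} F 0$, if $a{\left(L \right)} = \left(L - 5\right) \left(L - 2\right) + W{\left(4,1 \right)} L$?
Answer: $0$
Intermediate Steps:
$W{\left(n,M \right)} = M + 2 n$ ($W{\left(n,M \right)} = \left(M + n\right) + n = M + 2 n$)
$a{\left(L \right)} = 9 L + \left(-5 + L\right) \left(-2 + L\right)$ ($a{\left(L \right)} = \left(L - 5\right) \left(L - 2\right) + \left(1 + 2 \cdot 4\right) L = \left(-5 + L\right) \left(-2 + L\right) + \left(1 + 8\right) L = \left(-5 + L\right) \left(-2 + L\right) + 9 L = 9 L + \left(-5 + L\right) \left(-2 + L\right)$)
$a{\left(-2 \right)} F 0 = \left(10 + \left(-2\right)^{2} + 2 \left(-2\right)\right) \left(-19\right) 0 = \left(10 + 4 - 4\right) \left(-19\right) 0 = 10 \left(-19\right) 0 = \left(-190\right) 0 = 0$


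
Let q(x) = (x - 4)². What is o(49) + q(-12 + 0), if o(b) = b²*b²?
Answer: 5765057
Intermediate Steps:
q(x) = (-4 + x)²
o(b) = b⁴
o(49) + q(-12 + 0) = 49⁴ + (-4 + (-12 + 0))² = 5764801 + (-4 - 12)² = 5764801 + (-16)² = 5764801 + 256 = 5765057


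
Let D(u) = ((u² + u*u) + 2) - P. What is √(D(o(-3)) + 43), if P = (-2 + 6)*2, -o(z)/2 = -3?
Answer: √109 ≈ 10.440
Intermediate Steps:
o(z) = 6 (o(z) = -2*(-3) = 6)
P = 8 (P = 4*2 = 8)
D(u) = -6 + 2*u² (D(u) = ((u² + u*u) + 2) - 1*8 = ((u² + u²) + 2) - 8 = (2*u² + 2) - 8 = (2 + 2*u²) - 8 = -6 + 2*u²)
√(D(o(-3)) + 43) = √((-6 + 2*6²) + 43) = √((-6 + 2*36) + 43) = √((-6 + 72) + 43) = √(66 + 43) = √109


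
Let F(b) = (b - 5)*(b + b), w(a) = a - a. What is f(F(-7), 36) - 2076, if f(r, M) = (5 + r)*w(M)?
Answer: -2076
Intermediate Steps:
w(a) = 0
F(b) = 2*b*(-5 + b) (F(b) = (-5 + b)*(2*b) = 2*b*(-5 + b))
f(r, M) = 0 (f(r, M) = (5 + r)*0 = 0)
f(F(-7), 36) - 2076 = 0 - 2076 = -2076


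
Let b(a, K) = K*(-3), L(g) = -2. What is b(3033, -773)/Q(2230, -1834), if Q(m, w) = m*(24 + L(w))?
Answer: 2319/49060 ≈ 0.047269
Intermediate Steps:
Q(m, w) = 22*m (Q(m, w) = m*(24 - 2) = m*22 = 22*m)
b(a, K) = -3*K
b(3033, -773)/Q(2230, -1834) = (-3*(-773))/((22*2230)) = 2319/49060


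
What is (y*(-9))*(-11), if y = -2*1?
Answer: -198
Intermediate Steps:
y = -2
(y*(-9))*(-11) = -2*(-9)*(-11) = 18*(-11) = -198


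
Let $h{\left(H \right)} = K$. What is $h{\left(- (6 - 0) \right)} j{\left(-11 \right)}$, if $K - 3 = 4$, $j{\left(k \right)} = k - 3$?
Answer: $-98$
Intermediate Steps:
$j{\left(k \right)} = -3 + k$ ($j{\left(k \right)} = k - 3 = -3 + k$)
$K = 7$ ($K = 3 + 4 = 7$)
$h{\left(H \right)} = 7$
$h{\left(- (6 - 0) \right)} j{\left(-11 \right)} = 7 \left(-3 - 11\right) = 7 \left(-14\right) = -98$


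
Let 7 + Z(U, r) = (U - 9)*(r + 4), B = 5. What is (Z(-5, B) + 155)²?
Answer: 484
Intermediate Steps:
Z(U, r) = -7 + (-9 + U)*(4 + r) (Z(U, r) = -7 + (U - 9)*(r + 4) = -7 + (-9 + U)*(4 + r))
(Z(-5, B) + 155)² = ((-43 - 9*5 + 4*(-5) - 5*5) + 155)² = ((-43 - 45 - 20 - 25) + 155)² = (-133 + 155)² = 22² = 484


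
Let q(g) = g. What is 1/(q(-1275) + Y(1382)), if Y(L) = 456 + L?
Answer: 1/563 ≈ 0.0017762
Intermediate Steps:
1/(q(-1275) + Y(1382)) = 1/(-1275 + (456 + 1382)) = 1/(-1275 + 1838) = 1/563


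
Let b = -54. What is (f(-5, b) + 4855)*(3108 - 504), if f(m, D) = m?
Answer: 12629400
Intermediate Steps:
(f(-5, b) + 4855)*(3108 - 504) = (-5 + 4855)*(3108 - 504) = 4850*2604 = 12629400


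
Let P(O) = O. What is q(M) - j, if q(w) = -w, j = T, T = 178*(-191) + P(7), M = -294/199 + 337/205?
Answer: 1386656052/40795 ≈ 33991.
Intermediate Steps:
M = 6793/40795 (M = -294*1/199 + 337*(1/205) = -294/199 + 337/205 = 6793/40795 ≈ 0.16652)
T = -33991 (T = 178*(-191) + 7 = -33998 + 7 = -33991)
j = -33991
q(M) - j = -1*6793/40795 - 1*(-33991) = -6793/40795 + 33991 = 1386656052/40795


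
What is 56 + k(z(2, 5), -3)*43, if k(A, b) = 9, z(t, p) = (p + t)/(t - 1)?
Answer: 443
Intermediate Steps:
z(t, p) = (p + t)/(-1 + t)
56 + k(z(2, 5), -3)*43 = 56 + 9*43 = 56 + 387 = 443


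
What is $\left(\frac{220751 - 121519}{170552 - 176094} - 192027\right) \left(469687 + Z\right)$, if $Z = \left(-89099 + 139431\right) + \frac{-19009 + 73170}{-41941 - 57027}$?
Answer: $- \frac{27387529928369674023}{274240328} \approx -9.9867 \cdot 10^{10}$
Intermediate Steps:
$Z = \frac{4981203215}{98968}$ ($Z = 50332 + \frac{54161}{-98968} = 50332 + 54161 \left(- \frac{1}{98968}\right) = 50332 - \frac{54161}{98968} = \frac{4981203215}{98968} \approx 50331.0$)
$\left(\frac{220751 - 121519}{170552 - 176094} - 192027\right) \left(469687 + Z\right) = \left(\frac{220751 - 121519}{170552 - 176094} - 192027\right) \left(469687 + \frac{4981203215}{98968}\right) = \left(\frac{99232}{-5542} - 192027\right) \frac{51465186231}{98968} = \left(99232 \left(- \frac{1}{5542}\right) - 192027\right) \frac{51465186231}{98968} = \left(- \frac{49616}{2771} - 192027\right) \frac{51465186231}{98968} = \left(- \frac{532156433}{2771}\right) \frac{51465186231}{98968} = - \frac{27387529928369674023}{274240328}$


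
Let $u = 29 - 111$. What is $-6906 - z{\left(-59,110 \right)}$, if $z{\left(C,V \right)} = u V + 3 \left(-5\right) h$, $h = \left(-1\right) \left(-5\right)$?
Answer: $2189$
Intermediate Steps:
$h = 5$
$u = -82$ ($u = 29 - 111 = -82$)
$z{\left(C,V \right)} = -75 - 82 V$ ($z{\left(C,V \right)} = - 82 V + 3 \left(-5\right) 5 = - 82 V - 75 = -75 - 82 V$)
$-6906 - z{\left(-59,110 \right)} = -6906 - \left(-75 - 9020\right) = -6906 - -9095 = -6906 + 9095 = 2189$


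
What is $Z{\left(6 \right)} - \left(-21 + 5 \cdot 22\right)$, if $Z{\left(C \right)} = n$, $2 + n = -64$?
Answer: $-155$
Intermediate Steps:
$n = -66$ ($n = -2 - 64 = -66$)
$Z{\left(C \right)} = -66$
$Z{\left(6 \right)} - \left(-21 + 5 \cdot 22\right) = -66 - \left(-21 + 5 \cdot 22\right) = -66 - \left(-21 + 110\right) = -66 - 89 = -155$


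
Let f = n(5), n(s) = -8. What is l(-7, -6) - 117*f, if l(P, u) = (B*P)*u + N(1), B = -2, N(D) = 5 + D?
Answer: 858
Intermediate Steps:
f = -8
l(P, u) = 6 - 2*P*u (l(P, u) = (-2*P)*u + (5 + 1) = -2*P*u + 6 = 6 - 2*P*u)
l(-7, -6) - 117*f = (6 - 2*(-7)*(-6)) - 117*(-8) = (6 - 84) + 936 = -78 + 936 = 858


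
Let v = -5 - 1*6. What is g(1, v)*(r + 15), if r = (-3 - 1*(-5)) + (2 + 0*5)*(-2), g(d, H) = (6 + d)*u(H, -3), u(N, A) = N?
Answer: -1001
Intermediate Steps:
v = -11 (v = -5 - 6 = -11)
g(d, H) = H*(6 + d) (g(d, H) = (6 + d)*H = H*(6 + d))
r = -2 (r = (-3 + 5) + (2 + 0)*(-2) = 2 + 2*(-2) = 2 - 4 = -2)
g(1, v)*(r + 15) = (-11*(6 + 1))*(-2 + 15) = -11*7*13 = -77*13 = -1001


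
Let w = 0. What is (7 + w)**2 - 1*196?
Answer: -147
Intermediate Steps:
(7 + w)**2 - 1*196 = (7 + 0)**2 - 1*196 = 7**2 - 196 = 49 - 196 = -147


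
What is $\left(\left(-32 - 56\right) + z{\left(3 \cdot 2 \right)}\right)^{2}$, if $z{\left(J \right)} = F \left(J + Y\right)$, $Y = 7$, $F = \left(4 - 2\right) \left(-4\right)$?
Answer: $36864$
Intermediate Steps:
$F = -8$ ($F = 2 \left(-4\right) = -8$)
$z{\left(J \right)} = -56 - 8 J$ ($z{\left(J \right)} = - 8 \left(J + 7\right) = - 8 \left(7 + J\right) = -56 - 8 J$)
$\left(\left(-32 - 56\right) + z{\left(3 \cdot 2 \right)}\right)^{2} = \left(\left(-32 - 56\right) - \left(56 + 8 \cdot 3 \cdot 2\right)\right)^{2} = \left(-88 - 104\right)^{2} = \left(-192\right)^{2} = 36864$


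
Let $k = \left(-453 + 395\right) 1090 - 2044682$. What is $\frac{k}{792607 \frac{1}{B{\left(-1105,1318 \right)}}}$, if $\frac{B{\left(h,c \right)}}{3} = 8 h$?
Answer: $\frac{55901561040}{792607} \approx 70529.0$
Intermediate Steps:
$B{\left(h,c \right)} = 24 h$ ($B{\left(h,c \right)} = 3 \cdot 8 h = 24 h$)
$k = -2107902$ ($k = \left(-58\right) 1090 - 2044682 = -63220 - 2044682 = -2107902$)
$\frac{k}{792607 \frac{1}{B{\left(-1105,1318 \right)}}} = - \frac{2107902}{792607 \frac{1}{24 \left(-1105\right)}} = - \frac{2107902}{792607 \frac{1}{-26520}} = - \frac{2107902}{792607 \left(- \frac{1}{26520}\right)} = - \frac{2107902}{- \frac{792607}{26520}} = \left(-2107902\right) \left(- \frac{26520}{792607}\right) = \frac{55901561040}{792607}$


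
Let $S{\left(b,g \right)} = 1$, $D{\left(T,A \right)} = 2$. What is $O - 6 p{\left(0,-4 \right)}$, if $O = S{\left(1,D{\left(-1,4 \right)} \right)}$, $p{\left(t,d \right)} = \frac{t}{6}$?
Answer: $1$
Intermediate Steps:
$p{\left(t,d \right)} = \frac{t}{6}$ ($p{\left(t,d \right)} = t \frac{1}{6} = \frac{t}{6}$)
$O = 1$
$O - 6 p{\left(0,-4 \right)} = 1 - 6 \cdot \frac{1}{6} \cdot 0 = 1 - 0 = 1 + 0 = 1$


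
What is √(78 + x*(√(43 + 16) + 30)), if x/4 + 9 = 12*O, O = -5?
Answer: √(-8202 - 276*√59) ≈ 101.6*I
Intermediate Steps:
x = -276 (x = -36 + 4*(12*(-5)) = -36 + 4*(-60) = -36 - 240 = -276)
√(78 + x*(√(43 + 16) + 30)) = √(78 - 276*(√(43 + 16) + 30)) = √(78 - 276*(√59 + 30)) = √(78 - 276*(30 + √59)) = √(78 + (-8280 - 276*√59)) = √(-8202 - 276*√59)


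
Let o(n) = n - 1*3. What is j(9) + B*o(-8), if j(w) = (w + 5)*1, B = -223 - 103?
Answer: 3600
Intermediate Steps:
B = -326
j(w) = 5 + w (j(w) = (5 + w)*1 = 5 + w)
o(n) = -3 + n (o(n) = n - 3 = -3 + n)
j(9) + B*o(-8) = (5 + 9) - 326*(-3 - 8) = 14 - 326*(-11) = 14 + 3586 = 3600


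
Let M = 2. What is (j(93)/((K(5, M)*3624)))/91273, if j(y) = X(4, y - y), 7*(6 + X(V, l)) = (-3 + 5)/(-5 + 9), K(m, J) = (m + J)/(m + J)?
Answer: -83/4630826928 ≈ -1.7923e-8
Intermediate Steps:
K(m, J) = 1 (K(m, J) = (J + m)/(J + m) = 1)
X(V, l) = -83/14 (X(V, l) = -6 + ((-3 + 5)/(-5 + 9))/7 = -6 + (2/4)/7 = -6 + (2*(1/4))/7 = -6 + (1/7)*(1/2) = -6 + 1/14 = -83/14)
j(y) = -83/14
(j(93)/((K(5, M)*3624)))/91273 = -83/(14*(1*3624))/91273 = -83/14/3624*(1/91273) = -83/14*1/3624*(1/91273) = -83/50736*1/91273 = -83/4630826928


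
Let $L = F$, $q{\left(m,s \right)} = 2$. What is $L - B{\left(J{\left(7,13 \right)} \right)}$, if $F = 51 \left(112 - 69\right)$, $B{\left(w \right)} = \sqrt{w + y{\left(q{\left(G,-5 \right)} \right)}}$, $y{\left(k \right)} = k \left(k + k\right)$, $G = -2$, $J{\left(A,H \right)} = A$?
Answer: $2193 - \sqrt{15} \approx 2189.1$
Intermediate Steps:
$y{\left(k \right)} = 2 k^{2}$ ($y{\left(k \right)} = k 2 k = 2 k^{2}$)
$B{\left(w \right)} = \sqrt{8 + w}$ ($B{\left(w \right)} = \sqrt{w + 2 \cdot 2^{2}} = \sqrt{w + 2 \cdot 4} = \sqrt{w + 8} = \sqrt{8 + w}$)
$F = 2193$ ($F = 51 \cdot 43 = 2193$)
$L = 2193$
$L - B{\left(J{\left(7,13 \right)} \right)} = 2193 - \sqrt{8 + 7} = 2193 - \sqrt{15}$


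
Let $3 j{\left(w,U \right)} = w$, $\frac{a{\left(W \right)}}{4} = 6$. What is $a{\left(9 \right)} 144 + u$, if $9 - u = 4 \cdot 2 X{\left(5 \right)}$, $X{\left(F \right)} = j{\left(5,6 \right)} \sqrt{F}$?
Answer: $3465 - \frac{40 \sqrt{5}}{3} \approx 3435.2$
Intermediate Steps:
$a{\left(W \right)} = 24$ ($a{\left(W \right)} = 4 \cdot 6 = 24$)
$j{\left(w,U \right)} = \frac{w}{3}$
$X{\left(F \right)} = \frac{5 \sqrt{F}}{3}$ ($X{\left(F \right)} = \frac{1}{3} \cdot 5 \sqrt{F} = \frac{5 \sqrt{F}}{3}$)
$u = 9 - \frac{40 \sqrt{5}}{3}$ ($u = 9 - 4 \cdot 2 \frac{5 \sqrt{5}}{3} = 9 - 8 \frac{5 \sqrt{5}}{3} = 9 - \frac{40 \sqrt{5}}{3} \approx -20.814$)
$a{\left(9 \right)} 144 + u = 24 \cdot 144 + \left(9 - \frac{40 \sqrt{5}}{3}\right) = 3456 + \left(9 - \frac{40 \sqrt{5}}{3}\right) = 3465 - \frac{40 \sqrt{5}}{3}$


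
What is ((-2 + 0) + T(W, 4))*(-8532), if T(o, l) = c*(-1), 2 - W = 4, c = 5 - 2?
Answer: 42660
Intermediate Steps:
c = 3
W = -2 (W = 2 - 1*4 = 2 - 4 = -2)
T(o, l) = -3 (T(o, l) = 3*(-1) = -3)
((-2 + 0) + T(W, 4))*(-8532) = ((-2 + 0) - 3)*(-8532) = (-2 - 3)*(-8532) = -5*(-8532) = 42660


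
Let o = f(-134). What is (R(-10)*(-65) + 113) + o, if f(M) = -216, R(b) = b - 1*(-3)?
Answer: 352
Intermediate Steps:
R(b) = 3 + b (R(b) = b + 3 = 3 + b)
o = -216
(R(-10)*(-65) + 113) + o = ((3 - 10)*(-65) + 113) - 216 = (-7*(-65) + 113) - 216 = (455 + 113) - 216 = 568 - 216 = 352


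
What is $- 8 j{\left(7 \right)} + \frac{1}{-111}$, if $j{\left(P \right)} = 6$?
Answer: $- \frac{5329}{111} \approx -48.009$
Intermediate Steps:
$- 8 j{\left(7 \right)} + \frac{1}{-111} = \left(-8\right) 6 + \frac{1}{-111} = -48 - \frac{1}{111} = - \frac{5329}{111}$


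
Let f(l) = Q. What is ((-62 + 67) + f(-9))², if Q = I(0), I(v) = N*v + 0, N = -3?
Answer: 25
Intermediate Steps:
I(v) = -3*v (I(v) = -3*v + 0 = -3*v)
Q = 0 (Q = -3*0 = 0)
f(l) = 0
((-62 + 67) + f(-9))² = ((-62 + 67) + 0)² = (5 + 0)² = 5² = 25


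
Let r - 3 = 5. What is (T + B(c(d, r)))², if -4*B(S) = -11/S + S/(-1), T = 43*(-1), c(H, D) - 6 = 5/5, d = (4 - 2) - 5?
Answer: 81796/49 ≈ 1669.3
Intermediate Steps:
r = 8 (r = 3 + 5 = 8)
d = -3 (d = 2 - 5 = -3)
c(H, D) = 7 (c(H, D) = 6 + 5/5 = 6 + 5*(⅕) = 6 + 1 = 7)
T = -43
B(S) = S/4 + 11/(4*S) (B(S) = -(-11/S + S/(-1))/4 = -(-11/S + S*(-1))/4 = -(-11/S - S)/4 = -(-S - 11/S)/4 = S/4 + 11/(4*S))
(T + B(c(d, r)))² = (-43 + (¼)*(11 + 7²)/7)² = (-43 + (¼)*(⅐)*(11 + 49))² = (-43 + (¼)*(⅐)*60)² = (-43 + 15/7)² = (-286/7)² = 81796/49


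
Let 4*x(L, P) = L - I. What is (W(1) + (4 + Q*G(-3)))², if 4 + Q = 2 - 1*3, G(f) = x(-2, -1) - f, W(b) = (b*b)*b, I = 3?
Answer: 225/16 ≈ 14.063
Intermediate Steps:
W(b) = b³ (W(b) = b²*b = b³)
x(L, P) = -¾ + L/4 (x(L, P) = (L - 1*3)/4 = (L - 3)/4 = (-3 + L)/4 = -¾ + L/4)
G(f) = -5/4 - f (G(f) = (-¾ + (¼)*(-2)) - f = (-¾ - ½) - f = -5/4 - f)
Q = -5 (Q = -4 + (2 - 1*3) = -4 + (2 - 3) = -4 - 1 = -5)
(W(1) + (4 + Q*G(-3)))² = (1³ + (4 - 5*(-5/4 - 1*(-3))))² = (1 + (4 - 5*(-5/4 + 3)))² = (1 + (4 - 5*7/4))² = (1 + (4 - 35/4))² = (1 - 19/4)² = (-15/4)² = 225/16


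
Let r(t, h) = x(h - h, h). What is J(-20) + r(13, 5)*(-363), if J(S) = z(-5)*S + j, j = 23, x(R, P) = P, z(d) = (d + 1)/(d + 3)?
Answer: -1832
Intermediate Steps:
z(d) = (1 + d)/(3 + d)
r(t, h) = h
J(S) = 23 + 2*S (J(S) = ((1 - 5)/(3 - 5))*S + 23 = (-4/(-2))*S + 23 = (-1/2*(-4))*S + 23 = 2*S + 23 = 23 + 2*S)
J(-20) + r(13, 5)*(-363) = (23 + 2*(-20)) + 5*(-363) = (23 - 40) - 1815 = -17 - 1815 = -1832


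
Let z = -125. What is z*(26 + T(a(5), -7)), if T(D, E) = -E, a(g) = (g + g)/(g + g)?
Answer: -4125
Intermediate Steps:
a(g) = 1 (a(g) = (2*g)/((2*g)) = (2*g)*(1/(2*g)) = 1)
z*(26 + T(a(5), -7)) = -125*(26 - 1*(-7)) = -125*(26 + 7) = -125*33 = -4125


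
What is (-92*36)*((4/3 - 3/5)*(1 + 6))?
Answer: -85008/5 ≈ -17002.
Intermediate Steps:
(-92*36)*((4/3 - 3/5)*(1 + 6)) = -3312*(4*(1/3) - 3*1/5)*7 = -3312*(4/3 - 3/5)*7 = -12144*7/5 = -3312*77/15 = -85008/5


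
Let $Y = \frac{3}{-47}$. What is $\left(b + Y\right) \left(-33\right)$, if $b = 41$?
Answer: $- \frac{63492}{47} \approx -1350.9$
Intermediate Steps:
$Y = - \frac{3}{47}$ ($Y = 3 \left(- \frac{1}{47}\right) = - \frac{3}{47} \approx -0.06383$)
$\left(b + Y\right) \left(-33\right) = \left(41 - \frac{3}{47}\right) \left(-33\right) = \frac{1924}{47} \left(-33\right) = - \frac{63492}{47}$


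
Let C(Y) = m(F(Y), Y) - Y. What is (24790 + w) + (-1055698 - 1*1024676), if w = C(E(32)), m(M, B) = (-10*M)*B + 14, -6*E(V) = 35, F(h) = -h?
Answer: -18497015/9 ≈ -2.0552e+6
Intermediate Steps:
E(V) = -35/6 (E(V) = -⅙*35 = -35/6)
m(M, B) = 14 - 10*B*M (m(M, B) = -10*B*M + 14 = 14 - 10*B*M)
C(Y) = 14 - Y + 10*Y² (C(Y) = (14 - 10*Y*(-Y)) - Y = (14 + 10*Y²) - Y = 14 - Y + 10*Y²)
w = 3241/9 (w = 14 - 1*(-35/6) + 10*(-35/6)² = 14 + 35/6 + 10*(1225/36) = 14 + 35/6 + 6125/18 = 3241/9 ≈ 360.11)
(24790 + w) + (-1055698 - 1*1024676) = (24790 + 3241/9) + (-1055698 - 1*1024676) = 226351/9 + (-1055698 - 1024676) = 226351/9 - 2080374 = -18497015/9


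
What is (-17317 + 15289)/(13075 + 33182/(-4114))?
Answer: -1042899/6719671 ≈ -0.15520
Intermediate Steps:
(-17317 + 15289)/(13075 + 33182/(-4114)) = -2028/(13075 + 33182*(-1/4114)) = -2028/(13075 - 16591/2057) = -2028/26878684/2057 = -2028*2057/26878684 = -1042899/6719671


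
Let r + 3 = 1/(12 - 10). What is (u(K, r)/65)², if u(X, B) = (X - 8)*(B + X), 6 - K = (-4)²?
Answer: 2025/169 ≈ 11.982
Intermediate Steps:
K = -10 (K = 6 - 1*(-4)² = 6 - 1*16 = 6 - 16 = -10)
r = -5/2 (r = -3 + 1/(12 - 10) = -3 + 1/2 = -3 + ½ = -5/2 ≈ -2.5000)
u(X, B) = (-8 + X)*(B + X)
(u(K, r)/65)² = (((-10)² - 8*(-5/2) - 8*(-10) - 5/2*(-10))/65)² = ((100 + 20 + 80 + 25)*(1/65))² = (225*(1/65))² = (45/13)² = 2025/169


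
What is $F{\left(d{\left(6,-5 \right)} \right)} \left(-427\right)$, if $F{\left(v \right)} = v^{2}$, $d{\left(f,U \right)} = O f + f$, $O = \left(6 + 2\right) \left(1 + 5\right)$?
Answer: $-36908172$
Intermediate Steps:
$O = 48$ ($O = 8 \cdot 6 = 48$)
$d{\left(f,U \right)} = 49 f$ ($d{\left(f,U \right)} = 48 f + f = 49 f$)
$F{\left(d{\left(6,-5 \right)} \right)} \left(-427\right) = \left(49 \cdot 6\right)^{2} \left(-427\right) = 294^{2} \left(-427\right) = 86436 \left(-427\right) = -36908172$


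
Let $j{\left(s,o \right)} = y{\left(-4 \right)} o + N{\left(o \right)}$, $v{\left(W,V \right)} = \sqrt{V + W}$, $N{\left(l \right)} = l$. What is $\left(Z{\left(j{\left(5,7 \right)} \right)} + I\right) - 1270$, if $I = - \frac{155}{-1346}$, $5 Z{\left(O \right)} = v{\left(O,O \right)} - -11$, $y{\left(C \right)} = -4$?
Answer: $- \frac{8531519}{6730} + \frac{i \sqrt{42}}{5} \approx -1267.7 + 1.2961 i$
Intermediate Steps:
$j{\left(s,o \right)} = - 3 o$ ($j{\left(s,o \right)} = - 4 o + o = - 3 o$)
$Z{\left(O \right)} = \frac{11}{5} + \frac{\sqrt{2} \sqrt{O}}{5}$ ($Z{\left(O \right)} = \frac{\sqrt{O + O} - -11}{5} = \frac{\sqrt{2 O} + 11}{5} = \frac{\sqrt{2} \sqrt{O} + 11}{5} = \frac{11 + \sqrt{2} \sqrt{O}}{5} = \frac{11}{5} + \frac{\sqrt{2} \sqrt{O}}{5}$)
$I = \frac{155}{1346}$ ($I = \left(-155\right) \left(- \frac{1}{1346}\right) = \frac{155}{1346} \approx 0.11516$)
$\left(Z{\left(j{\left(5,7 \right)} \right)} + I\right) - 1270 = \left(\left(\frac{11}{5} + \frac{\sqrt{2} \sqrt{\left(-3\right) 7}}{5}\right) + \frac{155}{1346}\right) - 1270 = \left(\left(\frac{11}{5} + \frac{\sqrt{2} \sqrt{-21}}{5}\right) + \frac{155}{1346}\right) - 1270 = \left(\left(\frac{11}{5} + \frac{\sqrt{2} i \sqrt{21}}{5}\right) + \frac{155}{1346}\right) - 1270 = \left(\left(\frac{11}{5} + \frac{i \sqrt{42}}{5}\right) + \frac{155}{1346}\right) - 1270 = \left(\frac{15581}{6730} + \frac{i \sqrt{42}}{5}\right) - 1270 = - \frac{8531519}{6730} + \frac{i \sqrt{42}}{5}$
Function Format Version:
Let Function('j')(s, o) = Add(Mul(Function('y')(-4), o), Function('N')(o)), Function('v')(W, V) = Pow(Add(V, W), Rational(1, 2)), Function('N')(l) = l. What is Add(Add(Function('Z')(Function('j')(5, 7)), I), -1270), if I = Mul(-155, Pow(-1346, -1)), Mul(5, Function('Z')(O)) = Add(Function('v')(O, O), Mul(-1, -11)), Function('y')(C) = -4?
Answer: Add(Rational(-8531519, 6730), Mul(Rational(1, 5), I, Pow(42, Rational(1, 2)))) ≈ Add(-1267.7, Mul(1.2961, I))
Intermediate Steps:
Function('j')(s, o) = Mul(-3, o) (Function('j')(s, o) = Add(Mul(-4, o), o) = Mul(-3, o))
Function('Z')(O) = Add(Rational(11, 5), Mul(Rational(1, 5), Pow(2, Rational(1, 2)), Pow(O, Rational(1, 2)))) (Function('Z')(O) = Mul(Rational(1, 5), Add(Pow(Add(O, O), Rational(1, 2)), Mul(-1, -11))) = Mul(Rational(1, 5), Add(Pow(Mul(2, O), Rational(1, 2)), 11)) = Mul(Rational(1, 5), Add(Mul(Pow(2, Rational(1, 2)), Pow(O, Rational(1, 2))), 11)) = Mul(Rational(1, 5), Add(11, Mul(Pow(2, Rational(1, 2)), Pow(O, Rational(1, 2))))) = Add(Rational(11, 5), Mul(Rational(1, 5), Pow(2, Rational(1, 2)), Pow(O, Rational(1, 2)))))
I = Rational(155, 1346) (I = Mul(-155, Rational(-1, 1346)) = Rational(155, 1346) ≈ 0.11516)
Add(Add(Function('Z')(Function('j')(5, 7)), I), -1270) = Add(Add(Add(Rational(11, 5), Mul(Rational(1, 5), Pow(2, Rational(1, 2)), Pow(Mul(-3, 7), Rational(1, 2)))), Rational(155, 1346)), -1270) = Add(Add(Add(Rational(11, 5), Mul(Rational(1, 5), Pow(2, Rational(1, 2)), Pow(-21, Rational(1, 2)))), Rational(155, 1346)), -1270) = Add(Add(Add(Rational(11, 5), Mul(Rational(1, 5), Pow(2, Rational(1, 2)), Mul(I, Pow(21, Rational(1, 2))))), Rational(155, 1346)), -1270) = Add(Add(Add(Rational(11, 5), Mul(Rational(1, 5), I, Pow(42, Rational(1, 2)))), Rational(155, 1346)), -1270) = Add(Add(Rational(15581, 6730), Mul(Rational(1, 5), I, Pow(42, Rational(1, 2)))), -1270) = Add(Rational(-8531519, 6730), Mul(Rational(1, 5), I, Pow(42, Rational(1, 2))))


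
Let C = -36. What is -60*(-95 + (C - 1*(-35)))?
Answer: 5760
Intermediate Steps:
-60*(-95 + (C - 1*(-35))) = -60*(-95 + (-36 - 1*(-35))) = -60*(-95 + (-36 + 35)) = -60*(-95 - 1) = -60*(-96) = 5760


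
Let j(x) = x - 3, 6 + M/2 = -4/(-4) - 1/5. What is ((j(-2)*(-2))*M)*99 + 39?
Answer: -10257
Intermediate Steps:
M = -52/5 (M = -12 + 2*(-4/(-4) - 1/5) = -12 + 2*(-4*(-¼) - 1*⅕) = -12 + 2*(1 - ⅕) = -12 + 2*(⅘) = -12 + 8/5 = -52/5 ≈ -10.400)
j(x) = -3 + x
((j(-2)*(-2))*M)*99 + 39 = (((-3 - 2)*(-2))*(-52/5))*99 + 39 = (-5*(-2)*(-52/5))*99 + 39 = (10*(-52/5))*99 + 39 = -104*99 + 39 = -10296 + 39 = -10257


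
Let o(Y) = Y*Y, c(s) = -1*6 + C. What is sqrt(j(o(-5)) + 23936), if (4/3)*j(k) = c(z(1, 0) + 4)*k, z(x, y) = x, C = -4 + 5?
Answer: sqrt(95369)/2 ≈ 154.41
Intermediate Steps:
C = 1
c(s) = -5 (c(s) = -1*6 + 1 = -6 + 1 = -5)
o(Y) = Y**2
j(k) = -15*k/4 (j(k) = 3*(-5*k)/4 = -15*k/4)
sqrt(j(o(-5)) + 23936) = sqrt(-15/4*(-5)**2 + 23936) = sqrt(-15/4*25 + 23936) = sqrt(-375/4 + 23936) = sqrt(95369/4) = sqrt(95369)/2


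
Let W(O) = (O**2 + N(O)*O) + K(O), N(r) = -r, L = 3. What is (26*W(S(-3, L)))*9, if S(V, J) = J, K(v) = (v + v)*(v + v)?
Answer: 8424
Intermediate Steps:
K(v) = 4*v**2 (K(v) = (2*v)*(2*v) = 4*v**2)
W(O) = 4*O**2 (W(O) = (O**2 + (-O)*O) + 4*O**2 = (O**2 - O**2) + 4*O**2 = 0 + 4*O**2 = 4*O**2)
(26*W(S(-3, L)))*9 = (26*(4*3**2))*9 = (26*(4*9))*9 = (26*36)*9 = 936*9 = 8424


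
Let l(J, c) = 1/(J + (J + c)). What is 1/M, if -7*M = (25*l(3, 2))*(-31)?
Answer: 56/775 ≈ 0.072258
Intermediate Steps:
l(J, c) = 1/(c + 2*J)
M = 775/56 (M = -25/(2 + 2*3)*(-31)/7 = -25/(2 + 6)*(-31)/7 = -25/8*(-31)/7 = -25*(1/8)*(-31)/7 = -25*(-31)/56 = -1/7*(-775/8) = 775/56 ≈ 13.839)
1/M = 1/(775/56) = 56/775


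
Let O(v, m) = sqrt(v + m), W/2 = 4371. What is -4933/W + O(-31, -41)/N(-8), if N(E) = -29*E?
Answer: -4933/8742 + 3*I*sqrt(2)/116 ≈ -0.56429 + 0.036574*I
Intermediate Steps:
W = 8742 (W = 2*4371 = 8742)
O(v, m) = sqrt(m + v)
-4933/W + O(-31, -41)/N(-8) = -4933/8742 + sqrt(-41 - 31)/((-29*(-8))) = -4933*1/8742 + sqrt(-72)/232 = -4933/8742 + (6*I*sqrt(2))*(1/232) = -4933/8742 + 3*I*sqrt(2)/116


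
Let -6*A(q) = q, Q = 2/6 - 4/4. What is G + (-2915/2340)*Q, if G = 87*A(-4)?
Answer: 41299/702 ≈ 58.831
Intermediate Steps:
Q = -2/3 (Q = 2*(1/6) - 4*1/4 = 1/3 - 1 = -2/3 ≈ -0.66667)
A(q) = -q/6
G = 58 (G = 87*(-1/6*(-4)) = 87*(2/3) = 58)
G + (-2915/2340)*Q = 58 - 2915/2340*(-2/3) = 58 - 2915*1/2340*(-2/3) = 58 - 583/468*(-2/3) = 58 + 583/702 = 41299/702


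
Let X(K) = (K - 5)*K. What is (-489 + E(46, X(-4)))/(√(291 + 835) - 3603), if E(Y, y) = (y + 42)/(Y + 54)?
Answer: 87952833/649024150 + 24411*√1126/649024150 ≈ 0.13678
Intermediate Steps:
X(K) = K*(-5 + K) (X(K) = (-5 + K)*K = K*(-5 + K))
E(Y, y) = (42 + y)/(54 + Y)
(-489 + E(46, X(-4)))/(√(291 + 835) - 3603) = (-489 + (42 - 4*(-5 - 4))/(54 + 46))/(√(291 + 835) - 3603) = (-489 + (42 - 4*(-9))/100)/(√1126 - 3603) = (-489 + (42 + 36)/100)/(-3603 + √1126) = (-489 + (1/100)*78)/(-3603 + √1126) = (-489 + 39/50)/(-3603 + √1126) = -24411/(50*(-3603 + √1126))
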